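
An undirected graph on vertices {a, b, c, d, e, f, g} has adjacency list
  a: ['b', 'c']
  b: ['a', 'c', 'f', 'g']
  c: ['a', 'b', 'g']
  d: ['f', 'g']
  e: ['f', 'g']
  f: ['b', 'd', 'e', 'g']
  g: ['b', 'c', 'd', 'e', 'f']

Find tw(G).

2

A width-2 tree decomposition is:
Bags: B1 = {e, f, g}  B2 = {d, f, g}  B3 = {b, f, g}  B4 = {b, c, g}  B5 = {a, b, c}
Tree: B1–B2, B2–B3, B3–B4, B4–B5
Every bag has size at most 3, so the width is 3 − 1 = 2 and tw(G) ≤ 2. For the lower bound, the 3 vertices {b, c, g} are pairwise adjacent, and any tree decomposition puts a clique entirely inside one bag — forcing width ≥ 2. Hence tw(G) = 2 exactly.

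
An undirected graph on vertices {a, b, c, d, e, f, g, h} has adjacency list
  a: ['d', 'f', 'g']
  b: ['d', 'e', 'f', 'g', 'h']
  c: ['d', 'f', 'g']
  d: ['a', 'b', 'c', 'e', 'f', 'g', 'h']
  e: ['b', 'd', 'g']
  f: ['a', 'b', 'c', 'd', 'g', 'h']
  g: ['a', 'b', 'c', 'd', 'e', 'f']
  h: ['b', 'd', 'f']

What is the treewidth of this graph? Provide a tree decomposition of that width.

Every bag has size at most 4, so the width is 4 − 1 = 3 and tw(G) ≤ 3. Conversely, {b, d, e, g} is a clique of size 4, and the vertices of any clique must share a bag in every tree decomposition; so some bag has ≥ 4 vertices and tw(G) ≥ 3. Combining the bounds, tw(G) = 3.

Treewidth 3.
One optimal decomposition is:
Bags: B1 = {b, d, f, h}  B2 = {b, d, f, g}  B3 = {a, d, f, g}  B4 = {c, d, f, g}  B5 = {b, d, e, g}
Tree: B1–B2, B2–B3, B2–B4, B2–B5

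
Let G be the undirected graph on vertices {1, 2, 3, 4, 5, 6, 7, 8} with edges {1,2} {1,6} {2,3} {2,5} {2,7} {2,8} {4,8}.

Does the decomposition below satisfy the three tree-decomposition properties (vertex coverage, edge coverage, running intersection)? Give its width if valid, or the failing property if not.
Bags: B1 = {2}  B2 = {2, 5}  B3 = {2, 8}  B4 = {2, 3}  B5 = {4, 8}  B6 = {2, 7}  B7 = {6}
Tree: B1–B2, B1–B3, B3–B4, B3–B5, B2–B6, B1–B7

No — vertex 1 appears in no bag.

A tree decomposition must satisfy three properties: every vertex lies in some bag; for every edge, both endpoints lie together in some bag; and for every vertex, the bags containing it form a connected subtree. Here vertex 1 appears in no bag, so the decomposition is invalid.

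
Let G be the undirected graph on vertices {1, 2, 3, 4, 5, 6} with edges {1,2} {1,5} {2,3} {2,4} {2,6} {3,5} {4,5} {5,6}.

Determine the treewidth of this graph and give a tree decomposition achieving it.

Treewidth 2.
One such decomposition:
Bags: B1 = {2, 3, 5}  B2 = {2, 5, 6}  B3 = {2, 4, 5}  B4 = {1, 2, 5}
Tree: B1–B2, B2–B3, B3–B4

Each bag holds 3 vertices, so the decomposition has width 2, which upper-bounds the treewidth. The edges 2–3–5–6–2 form a cycle, so G is not a tree and its treewidth is at least 2. Combining the bounds, tw(G) = 2.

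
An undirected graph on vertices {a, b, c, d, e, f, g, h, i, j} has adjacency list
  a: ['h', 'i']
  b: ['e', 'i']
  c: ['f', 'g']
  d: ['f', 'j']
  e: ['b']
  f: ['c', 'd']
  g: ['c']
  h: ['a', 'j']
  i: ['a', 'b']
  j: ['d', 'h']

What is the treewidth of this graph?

1

A width-1 tree decomposition is:
Bags: B1 = {c, g}  B2 = {c, f}  B3 = {d, f}  B4 = {d, j}  B5 = {h, j}  B6 = {a, h}  B7 = {a, i}  B8 = {b, i}  B9 = {b, e}
Tree: B1–B2, B2–B3, B3–B4, B4–B5, B5–B6, B6–B7, B7–B8, B8–B9
Each bag holds 2 vertices, so the decomposition has width 1, which upper-bounds the treewidth. Since G has at least one edge (e.g. g–c), it is not an edgeless graph, so tw(G) ≥ 1. Hence tw(G) = 1 exactly.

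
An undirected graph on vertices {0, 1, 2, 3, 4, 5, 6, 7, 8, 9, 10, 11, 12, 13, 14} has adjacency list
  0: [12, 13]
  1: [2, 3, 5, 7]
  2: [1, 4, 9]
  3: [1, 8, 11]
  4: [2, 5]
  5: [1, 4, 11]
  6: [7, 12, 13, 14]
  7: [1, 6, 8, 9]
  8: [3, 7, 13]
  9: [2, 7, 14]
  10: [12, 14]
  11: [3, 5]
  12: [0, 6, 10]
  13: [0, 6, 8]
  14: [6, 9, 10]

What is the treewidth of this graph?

3

A width-3 tree decomposition is:
Bags: B1 = {0, 10, 12, 13}  B2 = {6, 10, 12, 13}  B3 = {6, 10, 13, 14}  B4 = {6, 8, 13, 14}  B5 = {6, 7, 8, 14}  B6 = {7, 8, 9, 14}  B7 = {3, 7, 8, 9}  B8 = {1, 3, 7, 9}  B9 = {1, 2, 3, 9}  B10 = {1, 2, 3, 11}  B11 = {1, 2, 5, 11}  B12 = {2, 4, 5, 11}
Tree: B1–B2, B2–B3, B3–B4, B4–B5, B5–B6, B6–B7, B7–B8, B8–B9, B9–B10, B10–B11, B11–B12
Each bag holds 4 vertices, so the decomposition has width 3, which upper-bounds the treewidth. For the lower bound: the 4 vertex sets {0,10,12}, {13}, {6}, {7,8,9,14} are disjoint, each induces a connected subgraph, and every pair is joined by at least one edge of G. Contracting each set to a single vertex therefore yields K_{4} as a minor, and since treewidth is minor-monotone, tw(G) ≥ tw(K_{4}) = 3. Combining the bounds, tw(G) = 3.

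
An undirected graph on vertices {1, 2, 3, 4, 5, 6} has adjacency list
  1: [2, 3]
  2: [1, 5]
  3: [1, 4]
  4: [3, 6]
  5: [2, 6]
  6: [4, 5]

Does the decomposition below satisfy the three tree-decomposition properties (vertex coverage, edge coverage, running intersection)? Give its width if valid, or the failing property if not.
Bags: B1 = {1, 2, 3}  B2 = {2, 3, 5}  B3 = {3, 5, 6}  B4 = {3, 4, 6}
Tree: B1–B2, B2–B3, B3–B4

Yes; width 2.

Vertex coverage: the bags together contain {1, 2, 3, 4, 5, 6}, the full vertex set. Edge coverage: each edge of G has both endpoints in at least one bag. Running intersection: for every vertex, the bags containing it form a connected subtree. All three properties hold, so this is a valid tree decomposition of width max|bag| − 1 = 2, and hence tw(G) ≤ 2.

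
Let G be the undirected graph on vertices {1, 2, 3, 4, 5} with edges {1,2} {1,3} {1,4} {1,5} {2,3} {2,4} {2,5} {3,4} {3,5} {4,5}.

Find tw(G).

A width-4 tree decomposition is:
Bags: B1 = {1, 2, 3, 4, 5}
Tree: (single bag)
With just one bag of size 5, the width is 5 − 1 = 4, so tw(G) ≤ 4. Conversely, {1, 2, 3, 4, 5} is a clique of size 5, and the vertices of any clique must share a bag in every tree decomposition; so some bag has ≥ 5 vertices and tw(G) ≥ 4. Hence tw(G) = 4 exactly.

4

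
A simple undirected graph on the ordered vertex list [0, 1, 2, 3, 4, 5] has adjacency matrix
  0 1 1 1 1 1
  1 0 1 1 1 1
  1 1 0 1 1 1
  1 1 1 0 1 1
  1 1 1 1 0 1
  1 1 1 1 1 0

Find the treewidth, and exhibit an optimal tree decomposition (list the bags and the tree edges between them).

With just one bag of size 6, the width is 6 − 1 = 5, so tw(G) ≤ 5. Conversely, {0, 1, 2, 3, 4, 5} is a clique of size 6, and the vertices of any clique must share a bag in every tree decomposition; so some bag has ≥ 6 vertices and tw(G) ≥ 5. Combining the bounds, tw(G) = 5.

Treewidth 5.
One optimal decomposition is:
Bags: B1 = {0, 1, 2, 3, 4, 5}
Tree: (single bag)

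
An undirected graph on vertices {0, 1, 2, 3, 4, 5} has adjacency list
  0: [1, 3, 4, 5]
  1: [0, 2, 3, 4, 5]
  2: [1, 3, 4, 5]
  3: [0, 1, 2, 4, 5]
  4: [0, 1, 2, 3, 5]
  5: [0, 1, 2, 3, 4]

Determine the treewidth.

A width-4 tree decomposition is:
Bags: B1 = {1, 2, 3, 4, 5}  B2 = {0, 1, 3, 4, 5}
Tree: B1–B2
The largest bag has 5 vertices, giving width 4; this decomposition certifies tw(G) ≤ 4. On the other hand G contains the 5-clique {0, 1, 3, 4, 5}. A clique must lie in a single bag of any decomposition, so no decomposition can have width below 4. Combining the bounds, tw(G) = 4.

4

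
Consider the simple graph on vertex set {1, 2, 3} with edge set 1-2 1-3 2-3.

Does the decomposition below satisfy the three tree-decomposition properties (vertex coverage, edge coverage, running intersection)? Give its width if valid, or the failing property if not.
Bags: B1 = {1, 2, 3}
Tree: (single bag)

Vertex coverage: the bags together contain {1, 2, 3}, the full vertex set. Edge coverage: each edge of G has both endpoints in at least one bag. Running intersection: for every vertex, the bags containing it form a connected subtree. All three properties hold, so this is a valid tree decomposition of width max|bag| − 1 = 2, and hence tw(G) ≤ 2.

Yes; width 2.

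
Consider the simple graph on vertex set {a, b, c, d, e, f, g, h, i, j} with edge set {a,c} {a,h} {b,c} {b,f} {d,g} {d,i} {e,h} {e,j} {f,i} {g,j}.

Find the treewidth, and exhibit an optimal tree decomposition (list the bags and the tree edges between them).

Treewidth 2.
One such decomposition:
Bags: B1 = {e, g, j}  B2 = {d, e, g}  B3 = {d, e, i}  B4 = {e, f, i}  B5 = {b, e, f}  B6 = {b, c, e}  B7 = {a, c, e}  B8 = {a, e, h}
Tree: B1–B2, B2–B3, B3–B4, B4–B5, B5–B6, B6–B7, B7–B8

The largest bag has 3 vertices, giving width 2; this decomposition certifies tw(G) ≤ 2. The edges e–j–g–d–i–f–b–c–a–h–e form a cycle, so G is not a tree and its treewidth is at least 2. Combining the bounds, tw(G) = 2.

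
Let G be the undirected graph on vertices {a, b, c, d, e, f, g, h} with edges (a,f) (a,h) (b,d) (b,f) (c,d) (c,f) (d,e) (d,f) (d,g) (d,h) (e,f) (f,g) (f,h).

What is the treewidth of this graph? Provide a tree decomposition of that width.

Every bag has size at most 3, so the width is 3 − 1 = 2 and tw(G) ≤ 2. Conversely, {d, f, g} is a clique of size 3, and the vertices of any clique must share a bag in every tree decomposition; so some bag has ≥ 3 vertices and tw(G) ≥ 2. Hence tw(G) = 2 exactly.

Treewidth 2.
One optimal decomposition is:
Bags: B1 = {d, e, f}  B2 = {c, d, f}  B3 = {b, d, f}  B4 = {d, f, h}  B5 = {a, f, h}  B6 = {d, f, g}
Tree: B1–B2, B2–B3, B1–B4, B4–B5, B4–B6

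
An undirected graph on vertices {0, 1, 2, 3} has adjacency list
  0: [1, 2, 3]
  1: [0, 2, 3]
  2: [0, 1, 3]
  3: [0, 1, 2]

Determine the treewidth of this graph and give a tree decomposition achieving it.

A single bag containing all 4 vertices is trivially a valid decomposition of width 3. Conversely, {0, 1, 2, 3} is a clique of size 4, and the vertices of any clique must share a bag in every tree decomposition; so some bag has ≥ 4 vertices and tw(G) ≥ 3. The upper and lower bounds meet at 3, so that is the treewidth.

Treewidth 3.
One such decomposition:
Bags: B1 = {0, 1, 2, 3}
Tree: (single bag)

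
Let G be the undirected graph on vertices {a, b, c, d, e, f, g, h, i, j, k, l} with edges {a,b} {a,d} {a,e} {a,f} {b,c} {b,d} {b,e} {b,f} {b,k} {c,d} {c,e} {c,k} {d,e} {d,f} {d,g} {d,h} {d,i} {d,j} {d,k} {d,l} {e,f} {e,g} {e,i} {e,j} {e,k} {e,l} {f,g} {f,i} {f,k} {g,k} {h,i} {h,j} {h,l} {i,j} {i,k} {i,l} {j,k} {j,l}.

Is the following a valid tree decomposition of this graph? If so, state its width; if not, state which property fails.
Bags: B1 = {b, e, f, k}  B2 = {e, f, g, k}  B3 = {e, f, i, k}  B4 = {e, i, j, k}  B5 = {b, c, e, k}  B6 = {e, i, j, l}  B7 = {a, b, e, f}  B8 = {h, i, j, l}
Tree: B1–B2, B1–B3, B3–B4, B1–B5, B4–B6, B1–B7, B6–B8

No — vertex d appears in no bag.

A tree decomposition must satisfy three properties: every vertex lies in some bag; for every edge, both endpoints lie together in some bag; and for every vertex, the bags containing it form a connected subtree. Here vertex d appears in no bag, so the decomposition is invalid.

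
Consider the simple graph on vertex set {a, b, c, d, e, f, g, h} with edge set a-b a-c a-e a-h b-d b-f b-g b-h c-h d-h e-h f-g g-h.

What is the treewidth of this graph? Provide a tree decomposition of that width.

Every bag has size at most 3, so the width is 3 − 1 = 2 and tw(G) ≤ 2. Conversely, {a, e, h} is a clique of size 3, and the vertices of any clique must share a bag in every tree decomposition; so some bag has ≥ 3 vertices and tw(G) ≥ 2. The upper and lower bounds meet at 2, so that is the treewidth.

Treewidth 2.
One optimal decomposition is:
Bags: B1 = {a, e, h}  B2 = {a, b, h}  B3 = {a, c, h}  B4 = {b, d, h}  B5 = {b, g, h}  B6 = {b, f, g}
Tree: B1–B2, B1–B3, B2–B4, B2–B5, B5–B6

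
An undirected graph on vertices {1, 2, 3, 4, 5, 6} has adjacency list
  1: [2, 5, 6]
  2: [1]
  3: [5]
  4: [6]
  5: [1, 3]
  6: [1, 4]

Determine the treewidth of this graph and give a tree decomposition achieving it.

Treewidth 1.
One optimal decomposition is:
Bags: B1 = {1, 6}  B2 = {4, 6}  B3 = {1, 5}  B4 = {3, 5}  B5 = {1, 2}
Tree: B1–B2, B1–B3, B3–B4, B3–B5

Each bag holds 2 vertices, so the decomposition has width 1, which upper-bounds the treewidth. Since G has at least one edge (e.g. 1–6), it is not an edgeless graph, so tw(G) ≥ 1. Therefore the treewidth is 1.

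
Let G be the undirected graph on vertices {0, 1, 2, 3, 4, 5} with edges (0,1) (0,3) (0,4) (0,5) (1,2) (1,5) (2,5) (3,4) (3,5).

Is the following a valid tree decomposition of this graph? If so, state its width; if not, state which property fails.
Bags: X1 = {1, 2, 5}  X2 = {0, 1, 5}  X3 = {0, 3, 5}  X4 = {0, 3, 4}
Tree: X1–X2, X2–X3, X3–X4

Every vertex of G appears in some bag (union = {0, 1, 2, 3, 4, 5}); every edge is covered by a bag; and for each vertex v the set of bags containing v is connected in the bag tree. The decomposition is therefore valid. The largest bag has 3 vertices, so the width is 2.

Yes; width 2.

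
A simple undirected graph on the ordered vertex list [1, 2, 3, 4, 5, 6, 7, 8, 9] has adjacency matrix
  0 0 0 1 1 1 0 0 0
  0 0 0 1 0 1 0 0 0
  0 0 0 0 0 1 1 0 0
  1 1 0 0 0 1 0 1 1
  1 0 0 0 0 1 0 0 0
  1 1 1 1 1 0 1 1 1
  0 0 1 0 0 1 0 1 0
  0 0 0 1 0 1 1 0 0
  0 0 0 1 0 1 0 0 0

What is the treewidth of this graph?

A width-2 tree decomposition is:
Bags: B1 = {1, 4, 6}  B2 = {1, 5, 6}  B3 = {4, 6, 8}  B4 = {2, 4, 6}  B5 = {6, 7, 8}  B6 = {3, 6, 7}  B7 = {4, 6, 9}
Tree: B1–B2, B1–B3, B3–B4, B3–B5, B5–B6, B3–B7
The largest bag has 3 vertices, giving width 2; this decomposition certifies tw(G) ≤ 2. For the lower bound, the 3 vertices {3, 6, 7} are pairwise adjacent, and any tree decomposition puts a clique entirely inside one bag — forcing width ≥ 2. Combining the bounds, tw(G) = 2.

2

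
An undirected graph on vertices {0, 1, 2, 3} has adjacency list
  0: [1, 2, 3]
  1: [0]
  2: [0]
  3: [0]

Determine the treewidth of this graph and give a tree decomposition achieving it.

Each bag holds 2 vertices, so the decomposition has width 1, which upper-bounds the treewidth. G has an edge, so its treewidth is at least 1. The upper and lower bounds meet at 1, so that is the treewidth.

Treewidth 1.
One optimal decomposition is:
Bags: B1 = {0, 3}  B2 = {0, 2}  B3 = {0, 1}
Tree: B1–B2, B2–B3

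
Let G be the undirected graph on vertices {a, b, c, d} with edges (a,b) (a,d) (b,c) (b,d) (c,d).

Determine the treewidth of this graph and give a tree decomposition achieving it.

Treewidth 2.
One such decomposition:
Bags: B1 = {a, b, d}  B2 = {b, c, d}
Tree: B1–B2

Each bag holds 3 vertices, so the decomposition has width 2, which upper-bounds the treewidth. On the other hand G contains the 3-clique {b, c, d}. A clique must lie in a single bag of any decomposition, so no decomposition can have width below 2. Therefore the treewidth is 2.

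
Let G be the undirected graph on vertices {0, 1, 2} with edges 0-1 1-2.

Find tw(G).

1

A width-1 tree decomposition is:
Bags: B1 = {1, 2}  B2 = {0, 1}
Tree: B1–B2
Every bag has size at most 2, so the width is 2 − 1 = 1 and tw(G) ≤ 1. G has an edge, so its treewidth is at least 1. The upper and lower bounds meet at 1, so that is the treewidth.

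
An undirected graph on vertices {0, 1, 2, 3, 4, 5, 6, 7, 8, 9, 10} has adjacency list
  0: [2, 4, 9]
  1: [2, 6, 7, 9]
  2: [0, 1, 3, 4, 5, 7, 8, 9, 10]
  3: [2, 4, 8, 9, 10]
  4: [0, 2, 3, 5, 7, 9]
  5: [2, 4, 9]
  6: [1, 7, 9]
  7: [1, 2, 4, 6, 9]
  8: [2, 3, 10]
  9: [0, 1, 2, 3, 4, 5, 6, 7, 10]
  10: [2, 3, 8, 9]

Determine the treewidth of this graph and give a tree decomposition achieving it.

Treewidth 3.
One such decomposition:
Bags: B1 = {2, 3, 4, 9}  B2 = {2, 3, 9, 10}  B3 = {2, 4, 7, 9}  B4 = {2, 4, 5, 9}  B5 = {1, 2, 7, 9}  B6 = {0, 2, 4, 9}  B7 = {1, 6, 7, 9}  B8 = {2, 3, 8, 10}
Tree: B1–B2, B1–B3, B3–B4, B3–B5, B1–B6, B5–B7, B2–B8

Every bag has size at most 4, so the width is 4 − 1 = 3 and tw(G) ≤ 3. For the lower bound, the 4 vertices {2, 3, 8, 10} are pairwise adjacent, and any tree decomposition puts a clique entirely inside one bag — forcing width ≥ 3. Hence tw(G) = 3 exactly.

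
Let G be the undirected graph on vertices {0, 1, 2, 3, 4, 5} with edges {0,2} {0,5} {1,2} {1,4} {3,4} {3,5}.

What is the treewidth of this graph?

A width-2 tree decomposition is:
Bags: B1 = {0, 1, 2}  B2 = {0, 1, 4}  B3 = {0, 3, 4}  B4 = {0, 3, 5}
Tree: B1–B2, B2–B3, B3–B4
The largest bag has 3 vertices, giving width 2; this decomposition certifies tw(G) ≤ 2. For the lower bound, G contains the cycle 0–2–1–4–3–5–0, so G is not a forest; only forests have treewidth ≤ 1, hence tw(G) ≥ 2. The upper and lower bounds meet at 2, so that is the treewidth.

2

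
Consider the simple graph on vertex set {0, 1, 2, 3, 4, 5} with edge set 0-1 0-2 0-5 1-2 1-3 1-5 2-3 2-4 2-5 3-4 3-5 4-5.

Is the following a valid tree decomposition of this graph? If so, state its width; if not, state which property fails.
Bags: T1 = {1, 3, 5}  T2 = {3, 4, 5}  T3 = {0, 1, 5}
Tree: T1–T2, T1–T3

No — vertex 2 appears in no bag.

A tree decomposition must satisfy three properties: every vertex lies in some bag; for every edge, both endpoints lie together in some bag; and for every vertex, the bags containing it form a connected subtree. Here vertex 2 appears in no bag, so the decomposition is invalid.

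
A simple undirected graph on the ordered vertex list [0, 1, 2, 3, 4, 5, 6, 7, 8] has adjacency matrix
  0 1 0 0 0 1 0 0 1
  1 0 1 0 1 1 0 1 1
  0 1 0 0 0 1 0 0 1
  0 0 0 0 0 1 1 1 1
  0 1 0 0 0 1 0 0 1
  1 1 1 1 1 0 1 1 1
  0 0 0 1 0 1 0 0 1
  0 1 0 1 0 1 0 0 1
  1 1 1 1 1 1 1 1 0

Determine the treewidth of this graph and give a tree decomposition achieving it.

Treewidth 3.
One such decomposition:
Bags: B1 = {1, 5, 7, 8}  B2 = {0, 1, 5, 8}  B3 = {1, 2, 5, 8}  B4 = {1, 4, 5, 8}  B5 = {3, 5, 7, 8}  B6 = {3, 5, 6, 8}
Tree: B1–B2, B2–B3, B3–B4, B1–B5, B5–B6

Each bag holds 4 vertices, so the decomposition has width 3, which upper-bounds the treewidth. Conversely, {0, 1, 5, 8} is a clique of size 4, and the vertices of any clique must share a bag in every tree decomposition; so some bag has ≥ 4 vertices and tw(G) ≥ 3. The upper and lower bounds meet at 3, so that is the treewidth.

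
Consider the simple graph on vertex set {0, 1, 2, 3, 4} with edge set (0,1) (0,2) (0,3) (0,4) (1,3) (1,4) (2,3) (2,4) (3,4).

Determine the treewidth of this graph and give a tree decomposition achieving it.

Treewidth 3.
Bags: B1 = {0, 1, 3, 4}  B2 = {0, 2, 3, 4}
Tree: B1–B2

Each bag holds 4 vertices, so the decomposition has width 3, which upper-bounds the treewidth. On the other hand G contains the 4-clique {0, 1, 3, 4}. A clique must lie in a single bag of any decomposition, so no decomposition can have width below 3. Combining the bounds, tw(G) = 3.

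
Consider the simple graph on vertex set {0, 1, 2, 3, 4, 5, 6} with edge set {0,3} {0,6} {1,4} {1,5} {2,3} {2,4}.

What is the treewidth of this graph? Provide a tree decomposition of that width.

Treewidth 1.
Bags: B1 = {1, 5}  B2 = {1, 4}  B3 = {2, 4}  B4 = {2, 3}  B5 = {0, 3}  B6 = {0, 6}
Tree: B1–B2, B2–B3, B3–B4, B4–B5, B5–B6

The largest bag has 2 vertices, giving width 1; this decomposition certifies tw(G) ≤ 1. Since G has at least one edge (e.g. 5–1), it is not an edgeless graph, so tw(G) ≥ 1. Therefore the treewidth is 1.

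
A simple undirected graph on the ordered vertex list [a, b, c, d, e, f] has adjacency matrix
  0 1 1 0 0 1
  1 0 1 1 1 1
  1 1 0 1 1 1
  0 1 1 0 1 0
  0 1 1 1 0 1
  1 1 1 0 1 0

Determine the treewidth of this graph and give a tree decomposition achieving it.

The largest bag has 4 vertices, giving width 3; this decomposition certifies tw(G) ≤ 3. For the lower bound, the 4 vertices {b, c, d, e} are pairwise adjacent, and any tree decomposition puts a clique entirely inside one bag — forcing width ≥ 3. Hence tw(G) = 3 exactly.

Treewidth 3.
One such decomposition:
Bags: B1 = {b, c, e, f}  B2 = {a, b, c, f}  B3 = {b, c, d, e}
Tree: B1–B2, B1–B3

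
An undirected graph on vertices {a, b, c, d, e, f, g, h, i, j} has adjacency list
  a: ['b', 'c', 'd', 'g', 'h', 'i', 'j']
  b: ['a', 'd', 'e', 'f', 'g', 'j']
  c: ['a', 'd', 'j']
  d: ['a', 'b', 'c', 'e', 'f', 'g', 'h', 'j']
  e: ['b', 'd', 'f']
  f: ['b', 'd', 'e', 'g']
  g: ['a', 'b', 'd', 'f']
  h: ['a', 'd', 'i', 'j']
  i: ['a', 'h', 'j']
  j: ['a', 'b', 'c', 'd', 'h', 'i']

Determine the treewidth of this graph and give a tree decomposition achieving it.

Treewidth 3.
One optimal decomposition is:
Bags: B1 = {a, b, d, j}  B2 = {a, c, d, j}  B3 = {a, d, h, j}  B4 = {a, b, d, g}  B5 = {b, d, f, g}  B6 = {a, h, i, j}  B7 = {b, d, e, f}
Tree: B1–B2, B2–B3, B1–B4, B4–B5, B3–B6, B5–B7

Every bag has size at most 4, so the width is 4 − 1 = 3 and tw(G) ≤ 3. Conversely, {a, d, h, j} is a clique of size 4, and the vertices of any clique must share a bag in every tree decomposition; so some bag has ≥ 4 vertices and tw(G) ≥ 3. Therefore the treewidth is 3.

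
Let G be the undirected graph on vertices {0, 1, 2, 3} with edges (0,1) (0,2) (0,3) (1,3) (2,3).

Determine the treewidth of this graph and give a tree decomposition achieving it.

Each bag holds 3 vertices, so the decomposition has width 2, which upper-bounds the treewidth. Conversely, {0, 1, 3} is a clique of size 3, and the vertices of any clique must share a bag in every tree decomposition; so some bag has ≥ 3 vertices and tw(G) ≥ 2. The upper and lower bounds meet at 2, so that is the treewidth.

Treewidth 2.
One such decomposition:
Bags: B1 = {0, 2, 3}  B2 = {0, 1, 3}
Tree: B1–B2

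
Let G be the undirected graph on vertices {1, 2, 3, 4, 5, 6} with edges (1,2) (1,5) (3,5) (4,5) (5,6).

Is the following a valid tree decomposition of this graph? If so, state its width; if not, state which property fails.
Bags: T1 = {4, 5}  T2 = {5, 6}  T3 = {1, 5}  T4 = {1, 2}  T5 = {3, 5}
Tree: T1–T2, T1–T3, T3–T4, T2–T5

Every vertex of G appears in some bag (union = {1, 2, 3, 4, 5, 6}); every edge is covered by a bag; and for each vertex v the set of bags containing v is connected in the bag tree. The decomposition is therefore valid. The largest bag has 2 vertices, so the width is 1.

Yes; width 1.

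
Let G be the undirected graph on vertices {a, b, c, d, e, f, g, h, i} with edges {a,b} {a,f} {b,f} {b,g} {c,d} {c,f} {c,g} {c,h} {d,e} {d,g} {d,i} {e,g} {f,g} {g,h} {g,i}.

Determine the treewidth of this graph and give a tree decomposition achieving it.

Each bag holds 3 vertices, so the decomposition has width 2, which upper-bounds the treewidth. On the other hand G contains the 3-clique {d, e, g}. A clique must lie in a single bag of any decomposition, so no decomposition can have width below 2. Therefore the treewidth is 2.

Treewidth 2.
Bags: B1 = {c, g, h}  B2 = {c, f, g}  B3 = {c, d, g}  B4 = {d, g, i}  B5 = {d, e, g}  B6 = {b, f, g}  B7 = {a, b, f}
Tree: B1–B2, B1–B3, B3–B4, B3–B5, B2–B6, B6–B7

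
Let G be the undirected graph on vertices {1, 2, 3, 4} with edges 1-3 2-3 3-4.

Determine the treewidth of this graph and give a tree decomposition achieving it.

Each bag holds 2 vertices, so the decomposition has width 1, which upper-bounds the treewidth. Since G has at least one edge (e.g. 4–3), it is not an edgeless graph, so tw(G) ≥ 1. Combining the bounds, tw(G) = 1.

Treewidth 1.
Bags: B1 = {3, 4}  B2 = {1, 3}  B3 = {2, 3}
Tree: B1–B2, B1–B3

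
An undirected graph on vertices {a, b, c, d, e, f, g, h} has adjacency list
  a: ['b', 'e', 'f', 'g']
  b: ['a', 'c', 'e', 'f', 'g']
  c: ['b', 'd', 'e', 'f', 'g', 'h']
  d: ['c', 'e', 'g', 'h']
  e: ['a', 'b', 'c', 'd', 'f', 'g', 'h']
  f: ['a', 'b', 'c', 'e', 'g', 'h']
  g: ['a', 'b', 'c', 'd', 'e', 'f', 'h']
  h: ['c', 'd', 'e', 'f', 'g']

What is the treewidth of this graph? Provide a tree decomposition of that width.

The largest bag has 5 vertices, giving width 4; this decomposition certifies tw(G) ≤ 4. On the other hand G contains the 5-clique {c, d, e, g, h}. A clique must lie in a single bag of any decomposition, so no decomposition can have width below 4. The upper and lower bounds meet at 4, so that is the treewidth.

Treewidth 4.
One such decomposition:
Bags: B1 = {b, c, e, f, g}  B2 = {a, b, e, f, g}  B3 = {c, e, f, g, h}  B4 = {c, d, e, g, h}
Tree: B1–B2, B1–B3, B3–B4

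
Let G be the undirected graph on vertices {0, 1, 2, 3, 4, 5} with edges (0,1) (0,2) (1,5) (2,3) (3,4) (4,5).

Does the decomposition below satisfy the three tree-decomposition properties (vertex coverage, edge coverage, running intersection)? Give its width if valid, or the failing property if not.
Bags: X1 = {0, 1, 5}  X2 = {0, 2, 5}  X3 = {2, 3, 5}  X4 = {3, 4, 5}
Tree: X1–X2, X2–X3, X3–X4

Every vertex of G appears in some bag (union = {0, 1, 2, 3, 4, 5}); every edge is covered by a bag; and for each vertex v the set of bags containing v is connected in the bag tree. The decomposition is therefore valid. The largest bag has 3 vertices, so the width is 2.

Yes; width 2.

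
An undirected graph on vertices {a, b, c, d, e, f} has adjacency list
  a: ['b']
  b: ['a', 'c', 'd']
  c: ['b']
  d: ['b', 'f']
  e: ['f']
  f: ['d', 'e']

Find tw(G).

A width-1 tree decomposition is:
Bags: B1 = {d, f}  B2 = {e, f}  B3 = {b, d}  B4 = {a, b}  B5 = {b, c}
Tree: B1–B2, B1–B3, B3–B4, B3–B5
Each bag holds 2 vertices, so the decomposition has width 1, which upper-bounds the treewidth. Any graph with an edge has treewidth ≥ 1, and G has the edge f–d. Combining the bounds, tw(G) = 1.

1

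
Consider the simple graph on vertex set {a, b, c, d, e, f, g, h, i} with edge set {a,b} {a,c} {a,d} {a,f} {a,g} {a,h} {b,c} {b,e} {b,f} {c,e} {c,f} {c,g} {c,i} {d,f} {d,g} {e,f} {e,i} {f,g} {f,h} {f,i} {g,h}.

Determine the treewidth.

3

A width-3 tree decomposition is:
Bags: B1 = {a, b, c, f}  B2 = {a, c, f, g}  B3 = {a, f, g, h}  B4 = {a, d, f, g}  B5 = {b, c, e, f}  B6 = {c, e, f, i}
Tree: B1–B2, B2–B3, B3–B4, B1–B5, B5–B6
Each bag holds 4 vertices, so the decomposition has width 3, which upper-bounds the treewidth. On the other hand G contains the 4-clique {a, d, f, g}. A clique must lie in a single bag of any decomposition, so no decomposition can have width below 3. The upper and lower bounds meet at 3, so that is the treewidth.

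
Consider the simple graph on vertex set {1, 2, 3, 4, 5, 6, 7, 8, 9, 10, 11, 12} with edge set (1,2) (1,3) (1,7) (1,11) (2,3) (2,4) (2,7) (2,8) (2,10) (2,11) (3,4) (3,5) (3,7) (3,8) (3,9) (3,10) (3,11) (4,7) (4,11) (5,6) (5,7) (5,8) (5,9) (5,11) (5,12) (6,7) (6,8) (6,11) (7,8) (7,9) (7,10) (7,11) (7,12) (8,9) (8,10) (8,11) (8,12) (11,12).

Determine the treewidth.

4

A width-4 tree decomposition is:
Bags: B1 = {3, 5, 7, 8, 11}  B2 = {2, 3, 7, 8, 11}  B3 = {3, 5, 7, 8, 9}  B4 = {5, 7, 8, 11, 12}  B5 = {1, 2, 3, 7, 11}  B6 = {5, 6, 7, 8, 11}  B7 = {2, 3, 7, 8, 10}  B8 = {2, 3, 4, 7, 11}
Tree: B1–B2, B1–B3, B1–B4, B2–B5, B1–B6, B2–B7, B5–B8
Every bag has size at most 5, so the width is 5 − 1 = 4 and tw(G) ≤ 4. Conversely, {3, 5, 7, 8, 9} is a clique of size 5, and the vertices of any clique must share a bag in every tree decomposition; so some bag has ≥ 5 vertices and tw(G) ≥ 4. Combining the bounds, tw(G) = 4.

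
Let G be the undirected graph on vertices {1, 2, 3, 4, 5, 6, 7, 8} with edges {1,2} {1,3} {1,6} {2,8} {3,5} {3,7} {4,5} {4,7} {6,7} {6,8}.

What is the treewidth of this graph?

A width-2 tree decomposition is:
Bags: B1 = {4, 5, 7}  B2 = {3, 5, 7}  B3 = {3, 6, 7}  B4 = {1, 3, 6}  B5 = {1, 6, 8}  B6 = {1, 2, 8}
Tree: B1–B2, B2–B3, B3–B4, B4–B5, B5–B6
The largest bag has 3 vertices, giving width 2; this decomposition certifies tw(G) ≤ 2. Since 4–5–3–7–4 is a cycle in G, G is not acyclic. Forests are exactly the graphs of treewidth ≤ 1, so tw(G) ≥ 2. Hence tw(G) = 2 exactly.

2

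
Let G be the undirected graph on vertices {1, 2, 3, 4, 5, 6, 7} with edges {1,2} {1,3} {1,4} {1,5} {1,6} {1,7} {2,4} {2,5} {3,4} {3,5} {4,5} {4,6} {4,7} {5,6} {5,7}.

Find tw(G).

3

A width-3 tree decomposition is:
Bags: B1 = {1, 4, 5, 6}  B2 = {1, 2, 4, 5}  B3 = {1, 3, 4, 5}  B4 = {1, 4, 5, 7}
Tree: B1–B2, B1–B3, B1–B4
Each bag holds 4 vertices, so the decomposition has width 3, which upper-bounds the treewidth. On the other hand G contains the 4-clique {1, 2, 4, 5}. A clique must lie in a single bag of any decomposition, so no decomposition can have width below 3. Therefore the treewidth is 3.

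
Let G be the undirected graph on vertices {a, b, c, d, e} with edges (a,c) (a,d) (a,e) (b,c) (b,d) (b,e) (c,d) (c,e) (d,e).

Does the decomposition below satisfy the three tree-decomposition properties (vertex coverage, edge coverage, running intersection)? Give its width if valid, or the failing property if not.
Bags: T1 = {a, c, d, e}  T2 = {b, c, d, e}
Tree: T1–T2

Vertex coverage: the bags together contain {a, b, c, d, e}, the full vertex set. Edge coverage: each edge of G has both endpoints in at least one bag. Running intersection: for every vertex, the bags containing it form a connected subtree. All three properties hold, so this is a valid tree decomposition of width max|bag| − 1 = 3, and hence tw(G) ≤ 3.

Yes; width 3.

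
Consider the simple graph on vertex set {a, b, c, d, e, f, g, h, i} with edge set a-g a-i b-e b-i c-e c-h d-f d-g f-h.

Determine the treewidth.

A width-2 tree decomposition is:
Bags: B1 = {b, e, i}  B2 = {c, e, i}  B3 = {c, h, i}  B4 = {f, h, i}  B5 = {d, f, i}  B6 = {d, g, i}  B7 = {a, g, i}
Tree: B1–B2, B2–B3, B3–B4, B4–B5, B5–B6, B6–B7
Every bag has size at most 3, so the width is 3 − 1 = 2 and tw(G) ≤ 2. Since i–b–e–c–h–f–d–g–a–i is a cycle in G, G is not acyclic. Forests are exactly the graphs of treewidth ≤ 1, so tw(G) ≥ 2. Hence tw(G) = 2 exactly.

2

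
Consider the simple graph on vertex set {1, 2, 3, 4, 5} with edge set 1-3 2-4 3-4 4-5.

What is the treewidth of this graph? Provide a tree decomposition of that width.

Treewidth 1.
One optimal decomposition is:
Bags: B1 = {3, 4}  B2 = {1, 3}  B3 = {2, 4}  B4 = {4, 5}
Tree: B1–B2, B1–B3, B1–B4

Every bag has size at most 2, so the width is 2 − 1 = 1 and tw(G) ≤ 1. G has an edge, so its treewidth is at least 1. Hence tw(G) = 1 exactly.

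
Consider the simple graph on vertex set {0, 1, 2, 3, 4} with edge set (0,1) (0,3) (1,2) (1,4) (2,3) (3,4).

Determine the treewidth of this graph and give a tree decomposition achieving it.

Treewidth 2.
Bags: B1 = {1, 2, 3}  B2 = {1, 3, 4}  B3 = {0, 1, 3}
Tree: B1–B2, B2–B3

Each bag holds 3 vertices, so the decomposition has width 2, which upper-bounds the treewidth. The edges 2–1–4–3–2 form a cycle, so G is not a tree and its treewidth is at least 2. Therefore the treewidth is 2.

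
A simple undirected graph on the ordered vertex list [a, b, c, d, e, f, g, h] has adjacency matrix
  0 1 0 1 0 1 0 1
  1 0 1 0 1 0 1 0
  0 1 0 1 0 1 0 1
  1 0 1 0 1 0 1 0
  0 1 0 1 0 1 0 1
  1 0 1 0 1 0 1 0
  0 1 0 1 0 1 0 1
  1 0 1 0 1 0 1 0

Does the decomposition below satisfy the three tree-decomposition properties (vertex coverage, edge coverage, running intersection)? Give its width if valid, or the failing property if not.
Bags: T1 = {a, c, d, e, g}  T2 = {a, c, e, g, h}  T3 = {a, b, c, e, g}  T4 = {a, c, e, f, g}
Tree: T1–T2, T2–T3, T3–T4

Yes; width 4.

Checking the three conditions: (i) the bags cover all of {a, b, c, d, e, f, g, h}; (ii) for each edge, some bag contains both endpoints; (iii) the bags containing any fixed vertex form a subtree. All hold, so the decomposition is valid with width 5 − 1 = 4.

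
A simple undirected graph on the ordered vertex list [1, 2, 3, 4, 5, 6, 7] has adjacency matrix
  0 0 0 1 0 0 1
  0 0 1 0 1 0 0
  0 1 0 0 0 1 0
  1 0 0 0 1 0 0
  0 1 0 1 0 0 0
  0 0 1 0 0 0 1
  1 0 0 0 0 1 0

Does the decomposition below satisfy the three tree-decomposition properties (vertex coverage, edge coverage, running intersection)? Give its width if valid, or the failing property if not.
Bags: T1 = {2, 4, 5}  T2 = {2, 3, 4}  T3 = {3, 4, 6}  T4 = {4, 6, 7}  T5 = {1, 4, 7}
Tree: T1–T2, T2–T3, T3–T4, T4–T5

Checking the three conditions: (i) the bags cover all of {1, 2, 3, 4, 5, 6, 7}; (ii) for each edge, some bag contains both endpoints; (iii) the bags containing any fixed vertex form a subtree. All hold, so the decomposition is valid with width 3 − 1 = 2.

Yes; width 2.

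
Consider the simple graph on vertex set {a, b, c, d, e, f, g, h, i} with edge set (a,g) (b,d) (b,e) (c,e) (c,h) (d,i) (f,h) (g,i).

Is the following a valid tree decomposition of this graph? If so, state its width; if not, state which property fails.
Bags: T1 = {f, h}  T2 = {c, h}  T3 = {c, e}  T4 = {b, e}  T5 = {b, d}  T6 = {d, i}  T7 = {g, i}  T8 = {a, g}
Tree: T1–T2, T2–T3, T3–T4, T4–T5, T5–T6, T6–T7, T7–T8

Checking the three conditions: (i) the bags cover all of {a, b, c, d, e, f, g, h, i}; (ii) for each edge, some bag contains both endpoints; (iii) the bags containing any fixed vertex form a subtree. All hold, so the decomposition is valid with width 2 − 1 = 1.

Yes; width 1.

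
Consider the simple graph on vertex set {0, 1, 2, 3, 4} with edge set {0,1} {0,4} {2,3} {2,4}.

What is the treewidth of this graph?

1

A width-1 tree decomposition is:
Bags: B1 = {0, 4}  B2 = {2, 4}  B3 = {0, 1}  B4 = {2, 3}
Tree: B1–B2, B1–B3, B2–B4
Every bag has size at most 2, so the width is 2 − 1 = 1 and tw(G) ≤ 1. Since G has at least one edge (e.g. 4–0), it is not an edgeless graph, so tw(G) ≥ 1. Hence tw(G) = 1 exactly.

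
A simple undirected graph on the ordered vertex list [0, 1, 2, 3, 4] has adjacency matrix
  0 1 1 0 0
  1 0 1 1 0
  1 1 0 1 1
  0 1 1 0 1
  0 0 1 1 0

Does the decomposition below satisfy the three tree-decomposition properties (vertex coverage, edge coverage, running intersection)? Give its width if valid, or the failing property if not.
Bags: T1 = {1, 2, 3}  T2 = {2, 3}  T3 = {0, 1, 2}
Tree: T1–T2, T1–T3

A tree decomposition must satisfy three properties: every vertex lies in some bag; for every edge, both endpoints lie together in some bag; and for every vertex, the bags containing it form a connected subtree. Here vertex 4 appears in no bag, so the decomposition is invalid.

No — vertex 4 appears in no bag.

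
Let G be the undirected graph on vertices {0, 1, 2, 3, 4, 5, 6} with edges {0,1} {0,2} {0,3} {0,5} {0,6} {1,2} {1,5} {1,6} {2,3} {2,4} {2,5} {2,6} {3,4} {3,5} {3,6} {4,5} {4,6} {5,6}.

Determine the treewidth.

4

A width-4 tree decomposition is:
Bags: B1 = {2, 3, 4, 5, 6}  B2 = {0, 2, 3, 5, 6}  B3 = {0, 1, 2, 5, 6}
Tree: B1–B2, B2–B3
Each bag holds 5 vertices, so the decomposition has width 4, which upper-bounds the treewidth. For the lower bound, the 5 vertices {0, 1, 2, 5, 6} are pairwise adjacent, and any tree decomposition puts a clique entirely inside one bag — forcing width ≥ 4. Therefore the treewidth is 4.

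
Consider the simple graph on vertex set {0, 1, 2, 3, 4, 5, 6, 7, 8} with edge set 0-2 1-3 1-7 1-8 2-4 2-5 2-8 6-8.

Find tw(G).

1

A width-1 tree decomposition is:
Bags: B1 = {2, 5}  B2 = {2, 8}  B3 = {0, 2}  B4 = {1, 8}  B5 = {1, 3}  B6 = {1, 7}  B7 = {2, 4}  B8 = {6, 8}
Tree: B1–B2, B2–B3, B2–B4, B4–B5, B4–B6, B2–B7, B2–B8
The largest bag has 2 vertices, giving width 1; this decomposition certifies tw(G) ≤ 1. Since G has at least one edge (e.g. 2–5), it is not an edgeless graph, so tw(G) ≥ 1. Hence tw(G) = 1 exactly.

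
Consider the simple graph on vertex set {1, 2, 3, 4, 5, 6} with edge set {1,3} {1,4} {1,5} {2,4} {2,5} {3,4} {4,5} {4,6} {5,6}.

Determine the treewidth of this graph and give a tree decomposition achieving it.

The largest bag has 3 vertices, giving width 2; this decomposition certifies tw(G) ≤ 2. For the lower bound, the 3 vertices {1, 3, 4} are pairwise adjacent, and any tree decomposition puts a clique entirely inside one bag — forcing width ≥ 2. Combining the bounds, tw(G) = 2.

Treewidth 2.
Bags: B1 = {2, 4, 5}  B2 = {1, 4, 5}  B3 = {1, 3, 4}  B4 = {4, 5, 6}
Tree: B1–B2, B2–B3, B2–B4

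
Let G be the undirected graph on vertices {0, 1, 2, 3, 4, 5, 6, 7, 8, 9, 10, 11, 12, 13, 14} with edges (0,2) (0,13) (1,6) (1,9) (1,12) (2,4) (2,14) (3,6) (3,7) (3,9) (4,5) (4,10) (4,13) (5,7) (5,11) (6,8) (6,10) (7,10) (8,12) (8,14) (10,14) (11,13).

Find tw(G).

3

A width-3 tree decomposition is:
Bags: B1 = {1, 8, 9, 12}  B2 = {1, 6, 8, 9}  B3 = {3, 6, 8, 9}  B4 = {3, 6, 8, 14}  B5 = {3, 6, 10, 14}  B6 = {3, 7, 10, 14}  B7 = {2, 7, 10, 14}  B8 = {2, 4, 7, 10}  B9 = {2, 4, 5, 7}  B10 = {0, 2, 4, 5}  B11 = {0, 4, 5, 13}  B12 = {0, 5, 11, 13}
Tree: B1–B2, B2–B3, B3–B4, B4–B5, B5–B6, B6–B7, B7–B8, B8–B9, B9–B10, B10–B11, B11–B12
Every bag has size at most 4, so the width is 4 − 1 = 3 and tw(G) ≤ 3. For the lower bound: the 4 vertex sets {1,9,12}, {8}, {6}, {3,7,10,14} are disjoint, each induces a connected subgraph, and every pair is joined by at least one edge of G. Contracting each set to a single vertex therefore yields K_{4} as a minor, and since treewidth is minor-monotone, tw(G) ≥ tw(K_{4}) = 3. Combining the bounds, tw(G) = 3.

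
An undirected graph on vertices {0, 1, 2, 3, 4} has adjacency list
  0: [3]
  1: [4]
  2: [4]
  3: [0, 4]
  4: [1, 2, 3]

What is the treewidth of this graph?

1

A width-1 tree decomposition is:
Bags: B1 = {3, 4}  B2 = {1, 4}  B3 = {2, 4}  B4 = {0, 3}
Tree: B1–B2, B2–B3, B1–B4
Every bag has size at most 2, so the width is 2 − 1 = 1 and tw(G) ≤ 1. Since G has at least one edge (e.g. 3–4), it is not an edgeless graph, so tw(G) ≥ 1. The upper and lower bounds meet at 1, so that is the treewidth.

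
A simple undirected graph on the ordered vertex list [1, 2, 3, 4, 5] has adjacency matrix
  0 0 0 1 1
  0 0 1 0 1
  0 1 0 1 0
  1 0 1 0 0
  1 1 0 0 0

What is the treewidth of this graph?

2

A width-2 tree decomposition is:
Bags: B1 = {1, 3, 4}  B2 = {1, 2, 3}  B3 = {1, 2, 5}
Tree: B1–B2, B2–B3
Every bag has size at most 3, so the width is 3 − 1 = 2 and tw(G) ≤ 2. The edges 1–4–3–2–5–1 form a cycle, so G is not a tree and its treewidth is at least 2. The upper and lower bounds meet at 2, so that is the treewidth.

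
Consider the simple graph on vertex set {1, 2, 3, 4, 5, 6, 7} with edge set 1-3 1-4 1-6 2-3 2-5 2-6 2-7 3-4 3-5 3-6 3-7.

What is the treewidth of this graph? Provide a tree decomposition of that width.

Treewidth 2.
Bags: B1 = {2, 3, 6}  B2 = {2, 3, 5}  B3 = {1, 3, 6}  B4 = {2, 3, 7}  B5 = {1, 3, 4}
Tree: B1–B2, B1–B3, B2–B4, B3–B5

Every bag has size at most 3, so the width is 3 − 1 = 2 and tw(G) ≤ 2. Conversely, {1, 3, 4} is a clique of size 3, and the vertices of any clique must share a bag in every tree decomposition; so some bag has ≥ 3 vertices and tw(G) ≥ 2. Combining the bounds, tw(G) = 2.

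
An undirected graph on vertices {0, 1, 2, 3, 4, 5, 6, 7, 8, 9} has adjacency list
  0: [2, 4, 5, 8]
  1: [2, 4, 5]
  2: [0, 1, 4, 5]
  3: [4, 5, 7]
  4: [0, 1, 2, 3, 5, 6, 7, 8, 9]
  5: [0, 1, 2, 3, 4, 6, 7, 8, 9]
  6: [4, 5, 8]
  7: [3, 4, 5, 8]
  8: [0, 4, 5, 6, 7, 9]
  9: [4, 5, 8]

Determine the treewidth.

3

A width-3 tree decomposition is:
Bags: B1 = {0, 4, 5, 8}  B2 = {4, 5, 7, 8}  B3 = {0, 2, 4, 5}  B4 = {4, 5, 6, 8}  B5 = {4, 5, 8, 9}  B6 = {3, 4, 5, 7}  B7 = {1, 2, 4, 5}
Tree: B1–B2, B1–B3, B1–B4, B1–B5, B2–B6, B3–B7
The largest bag has 4 vertices, giving width 3; this decomposition certifies tw(G) ≤ 3. On the other hand G contains the 4-clique {0, 4, 5, 8}. A clique must lie in a single bag of any decomposition, so no decomposition can have width below 3. Hence tw(G) = 3 exactly.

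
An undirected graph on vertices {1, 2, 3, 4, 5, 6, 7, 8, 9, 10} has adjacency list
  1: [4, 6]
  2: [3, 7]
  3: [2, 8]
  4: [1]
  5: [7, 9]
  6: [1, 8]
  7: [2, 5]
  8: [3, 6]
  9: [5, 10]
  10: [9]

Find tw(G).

1

A width-1 tree decomposition is:
Bags: B1 = {9, 10}  B2 = {5, 9}  B3 = {5, 7}  B4 = {2, 7}  B5 = {2, 3}  B6 = {3, 8}  B7 = {6, 8}  B8 = {1, 6}  B9 = {1, 4}
Tree: B1–B2, B2–B3, B3–B4, B4–B5, B5–B6, B6–B7, B7–B8, B8–B9
The largest bag has 2 vertices, giving width 1; this decomposition certifies tw(G) ≤ 1. G has an edge, so its treewidth is at least 1. Therefore the treewidth is 1.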